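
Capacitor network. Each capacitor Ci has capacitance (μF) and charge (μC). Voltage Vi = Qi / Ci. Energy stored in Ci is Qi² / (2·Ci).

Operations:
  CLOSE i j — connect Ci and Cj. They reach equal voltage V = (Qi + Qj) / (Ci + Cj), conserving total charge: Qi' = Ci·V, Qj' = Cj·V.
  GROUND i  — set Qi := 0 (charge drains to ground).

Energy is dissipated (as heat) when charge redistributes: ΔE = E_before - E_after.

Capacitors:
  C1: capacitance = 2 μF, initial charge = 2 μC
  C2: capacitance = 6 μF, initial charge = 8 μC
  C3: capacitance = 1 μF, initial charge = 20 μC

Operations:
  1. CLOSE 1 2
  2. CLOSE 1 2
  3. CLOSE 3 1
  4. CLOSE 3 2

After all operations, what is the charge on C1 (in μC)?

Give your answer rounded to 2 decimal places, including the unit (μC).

Answer: 15.00 μC

Derivation:
Initial: C1(2μF, Q=2μC, V=1.00V), C2(6μF, Q=8μC, V=1.33V), C3(1μF, Q=20μC, V=20.00V)
Op 1: CLOSE 1-2: Q_total=10.00, C_total=8.00, V=1.25; Q1=2.50, Q2=7.50; dissipated=0.083
Op 2: CLOSE 1-2: Q_total=10.00, C_total=8.00, V=1.25; Q1=2.50, Q2=7.50; dissipated=0.000
Op 3: CLOSE 3-1: Q_total=22.50, C_total=3.00, V=7.50; Q3=7.50, Q1=15.00; dissipated=117.188
Op 4: CLOSE 3-2: Q_total=15.00, C_total=7.00, V=2.14; Q3=2.14, Q2=12.86; dissipated=16.741
Final charges: Q1=15.00, Q2=12.86, Q3=2.14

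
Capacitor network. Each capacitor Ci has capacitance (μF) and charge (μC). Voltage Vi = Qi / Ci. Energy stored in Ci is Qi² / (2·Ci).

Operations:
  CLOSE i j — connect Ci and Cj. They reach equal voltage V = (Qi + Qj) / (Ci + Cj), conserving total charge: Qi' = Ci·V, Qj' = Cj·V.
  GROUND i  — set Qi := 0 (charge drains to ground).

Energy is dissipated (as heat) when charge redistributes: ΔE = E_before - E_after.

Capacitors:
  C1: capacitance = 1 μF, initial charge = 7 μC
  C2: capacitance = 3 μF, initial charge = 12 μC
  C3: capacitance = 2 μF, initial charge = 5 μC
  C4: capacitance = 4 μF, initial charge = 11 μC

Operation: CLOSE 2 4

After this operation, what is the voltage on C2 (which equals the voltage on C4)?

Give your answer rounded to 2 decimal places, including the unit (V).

Answer: 3.29 V

Derivation:
Initial: C1(1μF, Q=7μC, V=7.00V), C2(3μF, Q=12μC, V=4.00V), C3(2μF, Q=5μC, V=2.50V), C4(4μF, Q=11μC, V=2.75V)
Op 1: CLOSE 2-4: Q_total=23.00, C_total=7.00, V=3.29; Q2=9.86, Q4=13.14; dissipated=1.339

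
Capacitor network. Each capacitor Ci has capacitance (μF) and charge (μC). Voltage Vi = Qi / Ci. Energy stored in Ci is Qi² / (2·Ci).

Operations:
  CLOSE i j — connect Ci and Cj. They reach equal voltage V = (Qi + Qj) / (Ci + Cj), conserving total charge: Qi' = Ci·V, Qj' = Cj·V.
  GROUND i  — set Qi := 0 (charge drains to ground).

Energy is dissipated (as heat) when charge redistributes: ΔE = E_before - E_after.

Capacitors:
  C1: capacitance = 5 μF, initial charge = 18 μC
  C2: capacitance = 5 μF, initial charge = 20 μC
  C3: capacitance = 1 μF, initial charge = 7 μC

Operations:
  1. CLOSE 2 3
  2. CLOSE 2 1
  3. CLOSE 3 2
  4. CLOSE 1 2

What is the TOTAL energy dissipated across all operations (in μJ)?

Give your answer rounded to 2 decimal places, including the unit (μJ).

Answer: 4.85 μJ

Derivation:
Initial: C1(5μF, Q=18μC, V=3.60V), C2(5μF, Q=20μC, V=4.00V), C3(1μF, Q=7μC, V=7.00V)
Op 1: CLOSE 2-3: Q_total=27.00, C_total=6.00, V=4.50; Q2=22.50, Q3=4.50; dissipated=3.750
Op 2: CLOSE 2-1: Q_total=40.50, C_total=10.00, V=4.05; Q2=20.25, Q1=20.25; dissipated=1.012
Op 3: CLOSE 3-2: Q_total=24.75, C_total=6.00, V=4.12; Q3=4.12, Q2=20.62; dissipated=0.084
Op 4: CLOSE 1-2: Q_total=40.88, C_total=10.00, V=4.09; Q1=20.44, Q2=20.44; dissipated=0.007
Total dissipated: 4.854 μJ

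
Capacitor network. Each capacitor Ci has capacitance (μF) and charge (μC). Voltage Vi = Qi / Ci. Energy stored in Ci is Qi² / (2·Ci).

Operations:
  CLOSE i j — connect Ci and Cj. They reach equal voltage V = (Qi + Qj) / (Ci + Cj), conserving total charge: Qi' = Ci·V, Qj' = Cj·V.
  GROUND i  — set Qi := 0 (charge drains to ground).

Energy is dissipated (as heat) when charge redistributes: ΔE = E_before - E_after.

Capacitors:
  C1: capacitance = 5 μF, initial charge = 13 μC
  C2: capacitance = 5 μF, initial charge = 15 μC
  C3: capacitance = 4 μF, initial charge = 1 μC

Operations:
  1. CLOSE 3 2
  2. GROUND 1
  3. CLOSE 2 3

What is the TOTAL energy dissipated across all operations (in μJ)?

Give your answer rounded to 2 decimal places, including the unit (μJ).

Answer: 25.30 μJ

Derivation:
Initial: C1(5μF, Q=13μC, V=2.60V), C2(5μF, Q=15μC, V=3.00V), C3(4μF, Q=1μC, V=0.25V)
Op 1: CLOSE 3-2: Q_total=16.00, C_total=9.00, V=1.78; Q3=7.11, Q2=8.89; dissipated=8.403
Op 2: GROUND 1: Q1=0; energy lost=16.900
Op 3: CLOSE 2-3: Q_total=16.00, C_total=9.00, V=1.78; Q2=8.89, Q3=7.11; dissipated=0.000
Total dissipated: 25.303 μJ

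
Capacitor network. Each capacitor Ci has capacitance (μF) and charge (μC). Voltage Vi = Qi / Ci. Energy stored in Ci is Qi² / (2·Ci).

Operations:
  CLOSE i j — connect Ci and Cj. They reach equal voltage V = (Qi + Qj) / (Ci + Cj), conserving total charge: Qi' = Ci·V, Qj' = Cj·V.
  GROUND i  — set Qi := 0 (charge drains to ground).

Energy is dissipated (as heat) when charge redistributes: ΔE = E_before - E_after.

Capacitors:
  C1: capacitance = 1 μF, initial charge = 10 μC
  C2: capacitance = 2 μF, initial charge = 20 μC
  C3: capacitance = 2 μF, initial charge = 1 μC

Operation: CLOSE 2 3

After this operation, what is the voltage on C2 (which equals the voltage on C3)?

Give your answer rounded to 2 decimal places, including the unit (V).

Answer: 5.25 V

Derivation:
Initial: C1(1μF, Q=10μC, V=10.00V), C2(2μF, Q=20μC, V=10.00V), C3(2μF, Q=1μC, V=0.50V)
Op 1: CLOSE 2-3: Q_total=21.00, C_total=4.00, V=5.25; Q2=10.50, Q3=10.50; dissipated=45.125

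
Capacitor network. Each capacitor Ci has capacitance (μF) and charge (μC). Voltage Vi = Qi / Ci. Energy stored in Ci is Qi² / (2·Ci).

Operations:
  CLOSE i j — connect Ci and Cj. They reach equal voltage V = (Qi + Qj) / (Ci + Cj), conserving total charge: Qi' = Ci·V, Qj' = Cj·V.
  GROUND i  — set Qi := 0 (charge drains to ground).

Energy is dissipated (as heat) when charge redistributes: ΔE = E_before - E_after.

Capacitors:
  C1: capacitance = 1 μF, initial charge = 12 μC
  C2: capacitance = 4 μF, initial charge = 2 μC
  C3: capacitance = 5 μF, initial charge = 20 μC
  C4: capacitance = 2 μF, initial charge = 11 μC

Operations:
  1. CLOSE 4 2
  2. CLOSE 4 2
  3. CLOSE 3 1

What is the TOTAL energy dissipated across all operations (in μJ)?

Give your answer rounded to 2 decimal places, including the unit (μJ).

Initial: C1(1μF, Q=12μC, V=12.00V), C2(4μF, Q=2μC, V=0.50V), C3(5μF, Q=20μC, V=4.00V), C4(2μF, Q=11μC, V=5.50V)
Op 1: CLOSE 4-2: Q_total=13.00, C_total=6.00, V=2.17; Q4=4.33, Q2=8.67; dissipated=16.667
Op 2: CLOSE 4-2: Q_total=13.00, C_total=6.00, V=2.17; Q4=4.33, Q2=8.67; dissipated=0.000
Op 3: CLOSE 3-1: Q_total=32.00, C_total=6.00, V=5.33; Q3=26.67, Q1=5.33; dissipated=26.667
Total dissipated: 43.333 μJ

Answer: 43.33 μJ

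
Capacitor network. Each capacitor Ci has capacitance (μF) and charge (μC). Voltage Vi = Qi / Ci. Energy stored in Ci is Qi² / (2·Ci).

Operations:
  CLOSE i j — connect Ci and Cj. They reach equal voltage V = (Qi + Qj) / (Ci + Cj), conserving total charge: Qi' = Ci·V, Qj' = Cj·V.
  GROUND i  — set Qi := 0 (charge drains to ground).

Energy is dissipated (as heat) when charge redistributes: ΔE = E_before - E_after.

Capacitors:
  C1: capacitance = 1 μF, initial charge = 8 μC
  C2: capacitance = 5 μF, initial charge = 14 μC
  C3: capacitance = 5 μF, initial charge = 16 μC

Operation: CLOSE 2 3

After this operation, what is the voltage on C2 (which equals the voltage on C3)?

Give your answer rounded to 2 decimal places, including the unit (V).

Initial: C1(1μF, Q=8μC, V=8.00V), C2(5μF, Q=14μC, V=2.80V), C3(5μF, Q=16μC, V=3.20V)
Op 1: CLOSE 2-3: Q_total=30.00, C_total=10.00, V=3.00; Q2=15.00, Q3=15.00; dissipated=0.200

Answer: 3.00 V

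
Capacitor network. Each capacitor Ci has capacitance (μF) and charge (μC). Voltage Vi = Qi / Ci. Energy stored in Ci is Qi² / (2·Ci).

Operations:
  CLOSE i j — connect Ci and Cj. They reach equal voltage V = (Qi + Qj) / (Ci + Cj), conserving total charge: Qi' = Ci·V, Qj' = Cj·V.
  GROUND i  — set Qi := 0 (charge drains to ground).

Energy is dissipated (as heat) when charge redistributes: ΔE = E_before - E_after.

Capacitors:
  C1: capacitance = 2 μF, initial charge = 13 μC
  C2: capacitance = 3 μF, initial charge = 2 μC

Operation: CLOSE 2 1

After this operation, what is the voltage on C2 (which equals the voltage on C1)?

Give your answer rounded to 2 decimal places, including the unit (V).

Answer: 3.00 V

Derivation:
Initial: C1(2μF, Q=13μC, V=6.50V), C2(3μF, Q=2μC, V=0.67V)
Op 1: CLOSE 2-1: Q_total=15.00, C_total=5.00, V=3.00; Q2=9.00, Q1=6.00; dissipated=20.417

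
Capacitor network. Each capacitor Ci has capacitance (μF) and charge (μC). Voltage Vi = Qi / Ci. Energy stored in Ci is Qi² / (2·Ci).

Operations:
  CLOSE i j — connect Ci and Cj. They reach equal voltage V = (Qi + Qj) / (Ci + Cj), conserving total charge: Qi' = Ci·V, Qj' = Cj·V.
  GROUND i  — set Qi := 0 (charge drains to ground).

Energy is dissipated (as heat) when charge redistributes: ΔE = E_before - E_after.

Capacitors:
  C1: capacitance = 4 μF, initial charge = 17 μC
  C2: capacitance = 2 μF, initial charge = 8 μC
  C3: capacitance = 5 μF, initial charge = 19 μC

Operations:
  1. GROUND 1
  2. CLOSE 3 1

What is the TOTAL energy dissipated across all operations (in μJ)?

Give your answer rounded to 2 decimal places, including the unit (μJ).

Initial: C1(4μF, Q=17μC, V=4.25V), C2(2μF, Q=8μC, V=4.00V), C3(5μF, Q=19μC, V=3.80V)
Op 1: GROUND 1: Q1=0; energy lost=36.125
Op 2: CLOSE 3-1: Q_total=19.00, C_total=9.00, V=2.11; Q3=10.56, Q1=8.44; dissipated=16.044
Total dissipated: 52.169 μJ

Answer: 52.17 μJ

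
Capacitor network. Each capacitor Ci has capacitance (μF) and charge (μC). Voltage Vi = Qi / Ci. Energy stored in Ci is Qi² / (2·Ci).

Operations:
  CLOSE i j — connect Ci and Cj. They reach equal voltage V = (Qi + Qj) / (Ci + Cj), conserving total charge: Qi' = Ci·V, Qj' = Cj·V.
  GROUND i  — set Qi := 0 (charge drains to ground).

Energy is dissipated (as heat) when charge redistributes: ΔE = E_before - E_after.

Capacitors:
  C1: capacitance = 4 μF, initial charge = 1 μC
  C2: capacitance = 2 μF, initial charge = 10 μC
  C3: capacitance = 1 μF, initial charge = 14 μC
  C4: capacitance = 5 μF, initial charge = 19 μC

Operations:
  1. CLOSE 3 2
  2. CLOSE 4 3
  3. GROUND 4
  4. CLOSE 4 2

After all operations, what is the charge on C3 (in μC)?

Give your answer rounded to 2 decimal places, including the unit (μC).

Answer: 4.50 μC

Derivation:
Initial: C1(4μF, Q=1μC, V=0.25V), C2(2μF, Q=10μC, V=5.00V), C3(1μF, Q=14μC, V=14.00V), C4(5μF, Q=19μC, V=3.80V)
Op 1: CLOSE 3-2: Q_total=24.00, C_total=3.00, V=8.00; Q3=8.00, Q2=16.00; dissipated=27.000
Op 2: CLOSE 4-3: Q_total=27.00, C_total=6.00, V=4.50; Q4=22.50, Q3=4.50; dissipated=7.350
Op 3: GROUND 4: Q4=0; energy lost=50.625
Op 4: CLOSE 4-2: Q_total=16.00, C_total=7.00, V=2.29; Q4=11.43, Q2=4.57; dissipated=45.714
Final charges: Q1=1.00, Q2=4.57, Q3=4.50, Q4=11.43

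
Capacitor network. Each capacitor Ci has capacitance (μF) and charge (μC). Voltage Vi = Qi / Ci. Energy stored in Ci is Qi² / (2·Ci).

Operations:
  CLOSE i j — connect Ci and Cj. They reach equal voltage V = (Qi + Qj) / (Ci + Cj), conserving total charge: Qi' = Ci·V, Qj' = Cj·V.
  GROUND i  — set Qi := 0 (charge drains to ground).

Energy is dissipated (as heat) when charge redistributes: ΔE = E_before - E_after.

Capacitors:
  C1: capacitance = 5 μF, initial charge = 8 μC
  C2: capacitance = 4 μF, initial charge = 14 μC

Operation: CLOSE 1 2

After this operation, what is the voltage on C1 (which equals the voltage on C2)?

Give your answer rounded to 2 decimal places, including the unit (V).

Initial: C1(5μF, Q=8μC, V=1.60V), C2(4μF, Q=14μC, V=3.50V)
Op 1: CLOSE 1-2: Q_total=22.00, C_total=9.00, V=2.44; Q1=12.22, Q2=9.78; dissipated=4.011

Answer: 2.44 V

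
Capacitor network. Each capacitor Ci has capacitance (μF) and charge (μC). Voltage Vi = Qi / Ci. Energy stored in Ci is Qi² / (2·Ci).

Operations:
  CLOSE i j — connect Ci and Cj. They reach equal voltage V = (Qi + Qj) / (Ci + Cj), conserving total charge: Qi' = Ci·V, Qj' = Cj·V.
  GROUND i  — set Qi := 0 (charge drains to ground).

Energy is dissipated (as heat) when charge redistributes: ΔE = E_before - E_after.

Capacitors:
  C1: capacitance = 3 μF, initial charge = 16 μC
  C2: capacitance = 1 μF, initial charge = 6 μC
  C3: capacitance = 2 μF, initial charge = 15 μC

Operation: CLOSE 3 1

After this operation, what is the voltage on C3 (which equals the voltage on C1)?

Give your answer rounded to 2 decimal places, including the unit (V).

Initial: C1(3μF, Q=16μC, V=5.33V), C2(1μF, Q=6μC, V=6.00V), C3(2μF, Q=15μC, V=7.50V)
Op 1: CLOSE 3-1: Q_total=31.00, C_total=5.00, V=6.20; Q3=12.40, Q1=18.60; dissipated=2.817

Answer: 6.20 V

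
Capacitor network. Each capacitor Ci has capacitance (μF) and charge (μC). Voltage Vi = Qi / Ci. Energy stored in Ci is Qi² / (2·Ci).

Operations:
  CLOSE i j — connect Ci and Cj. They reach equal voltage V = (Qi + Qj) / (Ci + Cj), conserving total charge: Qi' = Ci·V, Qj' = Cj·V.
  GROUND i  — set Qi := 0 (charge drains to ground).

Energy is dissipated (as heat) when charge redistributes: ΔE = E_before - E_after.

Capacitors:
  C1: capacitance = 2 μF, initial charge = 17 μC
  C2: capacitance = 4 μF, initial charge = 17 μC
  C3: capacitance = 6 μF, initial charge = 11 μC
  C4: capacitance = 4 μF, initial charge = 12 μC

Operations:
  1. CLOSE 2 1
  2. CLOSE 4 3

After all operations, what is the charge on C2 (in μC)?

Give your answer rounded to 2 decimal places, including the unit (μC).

Answer: 22.67 μC

Derivation:
Initial: C1(2μF, Q=17μC, V=8.50V), C2(4μF, Q=17μC, V=4.25V), C3(6μF, Q=11μC, V=1.83V), C4(4μF, Q=12μC, V=3.00V)
Op 1: CLOSE 2-1: Q_total=34.00, C_total=6.00, V=5.67; Q2=22.67, Q1=11.33; dissipated=12.042
Op 2: CLOSE 4-3: Q_total=23.00, C_total=10.00, V=2.30; Q4=9.20, Q3=13.80; dissipated=1.633
Final charges: Q1=11.33, Q2=22.67, Q3=13.80, Q4=9.20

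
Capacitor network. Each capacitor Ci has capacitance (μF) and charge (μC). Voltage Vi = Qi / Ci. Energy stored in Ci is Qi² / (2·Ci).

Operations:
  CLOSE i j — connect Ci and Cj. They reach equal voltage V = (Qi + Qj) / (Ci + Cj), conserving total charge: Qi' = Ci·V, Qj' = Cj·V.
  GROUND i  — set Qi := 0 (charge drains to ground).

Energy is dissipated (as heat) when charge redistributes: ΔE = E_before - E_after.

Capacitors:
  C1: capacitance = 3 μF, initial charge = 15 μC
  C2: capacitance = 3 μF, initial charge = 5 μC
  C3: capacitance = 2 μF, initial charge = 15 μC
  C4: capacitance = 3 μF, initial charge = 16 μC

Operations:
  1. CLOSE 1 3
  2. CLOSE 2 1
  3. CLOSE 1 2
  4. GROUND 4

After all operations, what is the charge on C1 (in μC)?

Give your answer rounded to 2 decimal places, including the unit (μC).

Answer: 11.50 μC

Derivation:
Initial: C1(3μF, Q=15μC, V=5.00V), C2(3μF, Q=5μC, V=1.67V), C3(2μF, Q=15μC, V=7.50V), C4(3μF, Q=16μC, V=5.33V)
Op 1: CLOSE 1-3: Q_total=30.00, C_total=5.00, V=6.00; Q1=18.00, Q3=12.00; dissipated=3.750
Op 2: CLOSE 2-1: Q_total=23.00, C_total=6.00, V=3.83; Q2=11.50, Q1=11.50; dissipated=14.083
Op 3: CLOSE 1-2: Q_total=23.00, C_total=6.00, V=3.83; Q1=11.50, Q2=11.50; dissipated=0.000
Op 4: GROUND 4: Q4=0; energy lost=42.667
Final charges: Q1=11.50, Q2=11.50, Q3=12.00, Q4=0.00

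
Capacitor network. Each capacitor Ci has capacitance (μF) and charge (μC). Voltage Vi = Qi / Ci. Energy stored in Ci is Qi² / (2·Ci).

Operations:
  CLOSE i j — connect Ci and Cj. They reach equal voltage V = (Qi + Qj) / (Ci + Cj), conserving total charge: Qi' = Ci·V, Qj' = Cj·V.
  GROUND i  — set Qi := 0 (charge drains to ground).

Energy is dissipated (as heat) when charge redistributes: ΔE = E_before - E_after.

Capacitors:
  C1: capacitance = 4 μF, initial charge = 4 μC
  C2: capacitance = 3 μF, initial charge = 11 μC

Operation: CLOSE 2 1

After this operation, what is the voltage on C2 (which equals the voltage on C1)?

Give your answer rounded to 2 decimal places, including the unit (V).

Initial: C1(4μF, Q=4μC, V=1.00V), C2(3μF, Q=11μC, V=3.67V)
Op 1: CLOSE 2-1: Q_total=15.00, C_total=7.00, V=2.14; Q2=6.43, Q1=8.57; dissipated=6.095

Answer: 2.14 V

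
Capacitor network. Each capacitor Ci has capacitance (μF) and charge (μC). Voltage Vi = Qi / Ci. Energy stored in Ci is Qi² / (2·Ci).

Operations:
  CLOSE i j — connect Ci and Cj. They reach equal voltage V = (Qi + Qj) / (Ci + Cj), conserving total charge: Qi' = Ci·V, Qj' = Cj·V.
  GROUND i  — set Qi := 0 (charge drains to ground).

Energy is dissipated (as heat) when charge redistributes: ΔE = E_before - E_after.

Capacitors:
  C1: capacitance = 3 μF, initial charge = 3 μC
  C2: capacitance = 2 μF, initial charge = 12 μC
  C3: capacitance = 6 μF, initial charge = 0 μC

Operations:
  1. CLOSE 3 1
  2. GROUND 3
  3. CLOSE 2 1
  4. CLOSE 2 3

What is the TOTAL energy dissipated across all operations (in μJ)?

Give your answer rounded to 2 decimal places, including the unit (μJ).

Answer: 25.67 μJ

Derivation:
Initial: C1(3μF, Q=3μC, V=1.00V), C2(2μF, Q=12μC, V=6.00V), C3(6μF, Q=0μC, V=0.00V)
Op 1: CLOSE 3-1: Q_total=3.00, C_total=9.00, V=0.33; Q3=2.00, Q1=1.00; dissipated=1.000
Op 2: GROUND 3: Q3=0; energy lost=0.333
Op 3: CLOSE 2-1: Q_total=13.00, C_total=5.00, V=2.60; Q2=5.20, Q1=7.80; dissipated=19.267
Op 4: CLOSE 2-3: Q_total=5.20, C_total=8.00, V=0.65; Q2=1.30, Q3=3.90; dissipated=5.070
Total dissipated: 25.670 μJ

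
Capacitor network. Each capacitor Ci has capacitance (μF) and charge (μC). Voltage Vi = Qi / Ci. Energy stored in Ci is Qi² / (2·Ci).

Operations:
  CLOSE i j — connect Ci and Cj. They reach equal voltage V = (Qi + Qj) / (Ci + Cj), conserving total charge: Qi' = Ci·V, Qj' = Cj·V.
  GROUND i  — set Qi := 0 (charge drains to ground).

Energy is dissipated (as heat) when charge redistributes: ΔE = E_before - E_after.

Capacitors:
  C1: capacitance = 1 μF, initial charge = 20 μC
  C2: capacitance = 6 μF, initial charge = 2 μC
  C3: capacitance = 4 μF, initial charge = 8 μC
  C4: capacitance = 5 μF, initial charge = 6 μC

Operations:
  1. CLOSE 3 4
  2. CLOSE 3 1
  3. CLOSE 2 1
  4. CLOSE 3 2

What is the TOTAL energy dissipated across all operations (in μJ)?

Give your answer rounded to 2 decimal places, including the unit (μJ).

Initial: C1(1μF, Q=20μC, V=20.00V), C2(6μF, Q=2μC, V=0.33V), C3(4μF, Q=8μC, V=2.00V), C4(5μF, Q=6μC, V=1.20V)
Op 1: CLOSE 3-4: Q_total=14.00, C_total=9.00, V=1.56; Q3=6.22, Q4=7.78; dissipated=0.711
Op 2: CLOSE 3-1: Q_total=26.22, C_total=5.00, V=5.24; Q3=20.98, Q1=5.24; dissipated=136.079
Op 3: CLOSE 2-1: Q_total=7.24, C_total=7.00, V=1.03; Q2=6.21, Q1=1.03; dissipated=10.337
Op 4: CLOSE 3-2: Q_total=27.19, C_total=10.00, V=2.72; Q3=10.87, Q2=16.31; dissipated=21.264
Total dissipated: 168.391 μJ

Answer: 168.39 μJ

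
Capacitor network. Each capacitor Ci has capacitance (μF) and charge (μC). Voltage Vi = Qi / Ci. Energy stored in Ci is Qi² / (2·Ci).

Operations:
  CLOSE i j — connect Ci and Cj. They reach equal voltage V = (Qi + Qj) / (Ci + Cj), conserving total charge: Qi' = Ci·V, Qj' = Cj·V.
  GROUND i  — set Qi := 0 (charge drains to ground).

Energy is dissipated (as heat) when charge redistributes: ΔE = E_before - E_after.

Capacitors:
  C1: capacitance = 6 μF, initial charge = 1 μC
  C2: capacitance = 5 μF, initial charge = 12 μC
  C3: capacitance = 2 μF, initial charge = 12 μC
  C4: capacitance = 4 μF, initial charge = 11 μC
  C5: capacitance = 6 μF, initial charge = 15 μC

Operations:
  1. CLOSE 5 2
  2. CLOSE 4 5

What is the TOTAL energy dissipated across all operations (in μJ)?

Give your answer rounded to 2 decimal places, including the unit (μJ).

Answer: 0.12 μJ

Derivation:
Initial: C1(6μF, Q=1μC, V=0.17V), C2(5μF, Q=12μC, V=2.40V), C3(2μF, Q=12μC, V=6.00V), C4(4μF, Q=11μC, V=2.75V), C5(6μF, Q=15μC, V=2.50V)
Op 1: CLOSE 5-2: Q_total=27.00, C_total=11.00, V=2.45; Q5=14.73, Q2=12.27; dissipated=0.014
Op 2: CLOSE 4-5: Q_total=25.73, C_total=10.00, V=2.57; Q4=10.29, Q5=15.44; dissipated=0.105
Total dissipated: 0.118 μJ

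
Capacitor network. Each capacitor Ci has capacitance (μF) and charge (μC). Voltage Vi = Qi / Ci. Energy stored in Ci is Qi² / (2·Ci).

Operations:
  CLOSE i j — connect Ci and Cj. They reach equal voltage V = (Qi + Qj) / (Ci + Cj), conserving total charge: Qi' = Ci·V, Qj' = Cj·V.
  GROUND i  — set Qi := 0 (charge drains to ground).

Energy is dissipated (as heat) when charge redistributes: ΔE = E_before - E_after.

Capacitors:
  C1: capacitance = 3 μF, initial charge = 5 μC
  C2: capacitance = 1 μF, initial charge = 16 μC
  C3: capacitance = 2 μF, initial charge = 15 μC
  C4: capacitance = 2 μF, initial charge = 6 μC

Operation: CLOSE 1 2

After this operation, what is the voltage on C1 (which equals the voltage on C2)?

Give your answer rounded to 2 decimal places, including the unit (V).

Initial: C1(3μF, Q=5μC, V=1.67V), C2(1μF, Q=16μC, V=16.00V), C3(2μF, Q=15μC, V=7.50V), C4(2μF, Q=6μC, V=3.00V)
Op 1: CLOSE 1-2: Q_total=21.00, C_total=4.00, V=5.25; Q1=15.75, Q2=5.25; dissipated=77.042

Answer: 5.25 V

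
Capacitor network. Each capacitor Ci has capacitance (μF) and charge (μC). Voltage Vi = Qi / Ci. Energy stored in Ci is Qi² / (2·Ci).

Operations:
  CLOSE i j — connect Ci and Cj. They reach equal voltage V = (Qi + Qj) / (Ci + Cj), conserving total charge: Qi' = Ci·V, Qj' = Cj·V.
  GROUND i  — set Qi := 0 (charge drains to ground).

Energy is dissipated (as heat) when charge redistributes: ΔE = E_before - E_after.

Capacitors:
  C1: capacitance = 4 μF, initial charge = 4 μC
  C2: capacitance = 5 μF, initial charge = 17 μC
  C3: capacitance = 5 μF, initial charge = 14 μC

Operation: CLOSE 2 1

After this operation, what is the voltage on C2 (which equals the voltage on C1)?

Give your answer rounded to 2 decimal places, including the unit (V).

Answer: 2.33 V

Derivation:
Initial: C1(4μF, Q=4μC, V=1.00V), C2(5μF, Q=17μC, V=3.40V), C3(5μF, Q=14μC, V=2.80V)
Op 1: CLOSE 2-1: Q_total=21.00, C_total=9.00, V=2.33; Q2=11.67, Q1=9.33; dissipated=6.400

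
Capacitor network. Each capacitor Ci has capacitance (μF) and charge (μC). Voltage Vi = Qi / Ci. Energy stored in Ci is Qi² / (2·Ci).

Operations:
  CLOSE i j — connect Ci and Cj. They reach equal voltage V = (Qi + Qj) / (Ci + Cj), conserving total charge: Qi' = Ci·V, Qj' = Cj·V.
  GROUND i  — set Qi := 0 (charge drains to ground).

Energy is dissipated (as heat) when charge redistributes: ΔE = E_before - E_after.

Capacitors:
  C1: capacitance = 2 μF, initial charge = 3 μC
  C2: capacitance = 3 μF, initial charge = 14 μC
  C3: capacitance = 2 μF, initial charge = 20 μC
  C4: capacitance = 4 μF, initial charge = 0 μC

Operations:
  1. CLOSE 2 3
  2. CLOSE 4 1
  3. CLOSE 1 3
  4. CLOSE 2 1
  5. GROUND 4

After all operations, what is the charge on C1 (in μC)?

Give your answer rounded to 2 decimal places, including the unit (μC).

Initial: C1(2μF, Q=3μC, V=1.50V), C2(3μF, Q=14μC, V=4.67V), C3(2μF, Q=20μC, V=10.00V), C4(4μF, Q=0μC, V=0.00V)
Op 1: CLOSE 2-3: Q_total=34.00, C_total=5.00, V=6.80; Q2=20.40, Q3=13.60; dissipated=17.067
Op 2: CLOSE 4-1: Q_total=3.00, C_total=6.00, V=0.50; Q4=2.00, Q1=1.00; dissipated=1.500
Op 3: CLOSE 1-3: Q_total=14.60, C_total=4.00, V=3.65; Q1=7.30, Q3=7.30; dissipated=19.845
Op 4: CLOSE 2-1: Q_total=27.70, C_total=5.00, V=5.54; Q2=16.62, Q1=11.08; dissipated=5.954
Op 5: GROUND 4: Q4=0; energy lost=0.500
Final charges: Q1=11.08, Q2=16.62, Q3=7.30, Q4=0.00

Answer: 11.08 μC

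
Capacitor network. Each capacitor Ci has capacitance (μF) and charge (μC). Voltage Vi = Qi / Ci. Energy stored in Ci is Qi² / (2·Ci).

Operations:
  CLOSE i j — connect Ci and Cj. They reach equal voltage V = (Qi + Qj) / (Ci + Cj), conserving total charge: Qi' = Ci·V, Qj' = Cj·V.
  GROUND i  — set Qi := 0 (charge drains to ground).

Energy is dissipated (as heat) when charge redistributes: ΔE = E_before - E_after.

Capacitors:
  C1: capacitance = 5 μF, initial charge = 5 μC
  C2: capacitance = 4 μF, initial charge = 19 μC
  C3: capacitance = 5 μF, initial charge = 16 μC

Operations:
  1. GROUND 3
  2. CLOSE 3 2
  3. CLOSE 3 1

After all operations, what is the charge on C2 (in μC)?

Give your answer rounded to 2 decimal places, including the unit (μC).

Initial: C1(5μF, Q=5μC, V=1.00V), C2(4μF, Q=19μC, V=4.75V), C3(5μF, Q=16μC, V=3.20V)
Op 1: GROUND 3: Q3=0; energy lost=25.600
Op 2: CLOSE 3-2: Q_total=19.00, C_total=9.00, V=2.11; Q3=10.56, Q2=8.44; dissipated=25.069
Op 3: CLOSE 3-1: Q_total=15.56, C_total=10.00, V=1.56; Q3=7.78, Q1=7.78; dissipated=1.543
Final charges: Q1=7.78, Q2=8.44, Q3=7.78

Answer: 8.44 μC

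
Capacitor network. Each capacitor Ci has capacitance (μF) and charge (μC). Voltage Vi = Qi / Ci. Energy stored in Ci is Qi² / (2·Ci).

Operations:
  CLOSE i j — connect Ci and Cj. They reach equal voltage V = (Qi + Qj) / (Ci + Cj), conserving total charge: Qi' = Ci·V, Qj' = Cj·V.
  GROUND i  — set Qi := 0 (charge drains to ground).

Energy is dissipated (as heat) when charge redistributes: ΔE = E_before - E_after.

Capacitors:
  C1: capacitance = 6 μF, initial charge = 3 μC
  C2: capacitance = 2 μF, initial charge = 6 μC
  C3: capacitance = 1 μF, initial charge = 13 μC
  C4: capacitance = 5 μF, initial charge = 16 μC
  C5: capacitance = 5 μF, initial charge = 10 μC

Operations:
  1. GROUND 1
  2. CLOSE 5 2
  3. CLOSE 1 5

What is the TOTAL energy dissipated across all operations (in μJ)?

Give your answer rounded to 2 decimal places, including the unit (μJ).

Initial: C1(6μF, Q=3μC, V=0.50V), C2(2μF, Q=6μC, V=3.00V), C3(1μF, Q=13μC, V=13.00V), C4(5μF, Q=16μC, V=3.20V), C5(5μF, Q=10μC, V=2.00V)
Op 1: GROUND 1: Q1=0; energy lost=0.750
Op 2: CLOSE 5-2: Q_total=16.00, C_total=7.00, V=2.29; Q5=11.43, Q2=4.57; dissipated=0.714
Op 3: CLOSE 1-5: Q_total=11.43, C_total=11.00, V=1.04; Q1=6.23, Q5=5.19; dissipated=7.124
Total dissipated: 8.589 μJ

Answer: 8.59 μJ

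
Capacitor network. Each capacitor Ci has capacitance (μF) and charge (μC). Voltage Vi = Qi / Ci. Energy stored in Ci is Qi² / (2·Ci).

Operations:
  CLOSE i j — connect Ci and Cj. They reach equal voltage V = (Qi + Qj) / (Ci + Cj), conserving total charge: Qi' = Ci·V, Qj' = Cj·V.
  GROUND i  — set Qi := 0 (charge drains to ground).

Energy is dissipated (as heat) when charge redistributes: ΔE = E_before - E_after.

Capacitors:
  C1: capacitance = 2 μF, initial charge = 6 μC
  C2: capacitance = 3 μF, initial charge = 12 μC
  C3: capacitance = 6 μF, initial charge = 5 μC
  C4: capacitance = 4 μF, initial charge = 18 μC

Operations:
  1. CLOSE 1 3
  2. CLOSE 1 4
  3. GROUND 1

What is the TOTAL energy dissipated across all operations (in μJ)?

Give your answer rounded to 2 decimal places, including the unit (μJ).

Answer: 21.99 μJ

Derivation:
Initial: C1(2μF, Q=6μC, V=3.00V), C2(3μF, Q=12μC, V=4.00V), C3(6μF, Q=5μC, V=0.83V), C4(4μF, Q=18μC, V=4.50V)
Op 1: CLOSE 1-3: Q_total=11.00, C_total=8.00, V=1.38; Q1=2.75, Q3=8.25; dissipated=3.521
Op 2: CLOSE 1-4: Q_total=20.75, C_total=6.00, V=3.46; Q1=6.92, Q4=13.83; dissipated=6.510
Op 3: GROUND 1: Q1=0; energy lost=11.960
Total dissipated: 21.991 μJ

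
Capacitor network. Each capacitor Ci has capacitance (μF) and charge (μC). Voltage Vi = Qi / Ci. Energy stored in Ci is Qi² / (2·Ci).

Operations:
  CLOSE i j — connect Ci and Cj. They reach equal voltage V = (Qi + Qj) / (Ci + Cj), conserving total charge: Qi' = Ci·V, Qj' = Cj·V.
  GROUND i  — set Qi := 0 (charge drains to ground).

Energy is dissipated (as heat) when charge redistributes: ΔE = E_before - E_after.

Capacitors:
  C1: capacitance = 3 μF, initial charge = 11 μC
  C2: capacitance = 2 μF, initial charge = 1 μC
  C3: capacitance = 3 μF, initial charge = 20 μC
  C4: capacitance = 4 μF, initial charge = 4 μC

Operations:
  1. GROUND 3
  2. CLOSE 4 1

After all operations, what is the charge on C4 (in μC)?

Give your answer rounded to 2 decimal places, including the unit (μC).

Answer: 8.57 μC

Derivation:
Initial: C1(3μF, Q=11μC, V=3.67V), C2(2μF, Q=1μC, V=0.50V), C3(3μF, Q=20μC, V=6.67V), C4(4μF, Q=4μC, V=1.00V)
Op 1: GROUND 3: Q3=0; energy lost=66.667
Op 2: CLOSE 4-1: Q_total=15.00, C_total=7.00, V=2.14; Q4=8.57, Q1=6.43; dissipated=6.095
Final charges: Q1=6.43, Q2=1.00, Q3=0.00, Q4=8.57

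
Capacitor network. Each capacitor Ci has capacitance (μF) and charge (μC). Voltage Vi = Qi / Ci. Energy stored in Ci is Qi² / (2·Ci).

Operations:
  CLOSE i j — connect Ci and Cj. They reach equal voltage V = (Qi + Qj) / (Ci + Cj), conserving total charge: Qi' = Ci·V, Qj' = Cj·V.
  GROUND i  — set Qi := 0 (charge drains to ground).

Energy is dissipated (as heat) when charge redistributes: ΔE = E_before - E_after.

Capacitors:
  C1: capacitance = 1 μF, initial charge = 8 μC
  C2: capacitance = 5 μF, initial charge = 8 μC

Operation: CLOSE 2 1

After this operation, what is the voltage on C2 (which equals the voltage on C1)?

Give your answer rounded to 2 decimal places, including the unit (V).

Answer: 2.67 V

Derivation:
Initial: C1(1μF, Q=8μC, V=8.00V), C2(5μF, Q=8μC, V=1.60V)
Op 1: CLOSE 2-1: Q_total=16.00, C_total=6.00, V=2.67; Q2=13.33, Q1=2.67; dissipated=17.067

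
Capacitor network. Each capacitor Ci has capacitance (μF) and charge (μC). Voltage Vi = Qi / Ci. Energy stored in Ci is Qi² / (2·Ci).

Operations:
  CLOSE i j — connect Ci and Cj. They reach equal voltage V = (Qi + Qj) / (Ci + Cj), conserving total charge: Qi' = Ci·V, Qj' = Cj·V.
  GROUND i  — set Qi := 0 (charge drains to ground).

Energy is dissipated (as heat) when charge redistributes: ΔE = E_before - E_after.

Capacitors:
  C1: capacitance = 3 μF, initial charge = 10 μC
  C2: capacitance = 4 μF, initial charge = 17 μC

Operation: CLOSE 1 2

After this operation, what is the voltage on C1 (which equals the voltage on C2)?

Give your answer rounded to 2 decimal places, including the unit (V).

Answer: 3.86 V

Derivation:
Initial: C1(3μF, Q=10μC, V=3.33V), C2(4μF, Q=17μC, V=4.25V)
Op 1: CLOSE 1-2: Q_total=27.00, C_total=7.00, V=3.86; Q1=11.57, Q2=15.43; dissipated=0.720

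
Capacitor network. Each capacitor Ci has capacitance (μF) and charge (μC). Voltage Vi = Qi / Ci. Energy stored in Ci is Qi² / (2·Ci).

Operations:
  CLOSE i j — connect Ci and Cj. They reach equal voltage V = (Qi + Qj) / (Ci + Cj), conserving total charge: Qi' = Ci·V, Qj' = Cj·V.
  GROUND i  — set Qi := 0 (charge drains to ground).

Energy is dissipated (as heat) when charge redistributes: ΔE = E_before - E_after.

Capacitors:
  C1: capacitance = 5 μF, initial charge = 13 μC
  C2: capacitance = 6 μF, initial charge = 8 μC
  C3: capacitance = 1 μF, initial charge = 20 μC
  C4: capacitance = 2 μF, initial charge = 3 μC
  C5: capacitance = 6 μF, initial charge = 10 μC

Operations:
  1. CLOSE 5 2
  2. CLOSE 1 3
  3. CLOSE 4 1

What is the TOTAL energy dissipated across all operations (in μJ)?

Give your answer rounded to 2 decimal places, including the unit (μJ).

Answer: 137.75 μJ

Derivation:
Initial: C1(5μF, Q=13μC, V=2.60V), C2(6μF, Q=8μC, V=1.33V), C3(1μF, Q=20μC, V=20.00V), C4(2μF, Q=3μC, V=1.50V), C5(6μF, Q=10μC, V=1.67V)
Op 1: CLOSE 5-2: Q_total=18.00, C_total=12.00, V=1.50; Q5=9.00, Q2=9.00; dissipated=0.167
Op 2: CLOSE 1-3: Q_total=33.00, C_total=6.00, V=5.50; Q1=27.50, Q3=5.50; dissipated=126.150
Op 3: CLOSE 4-1: Q_total=30.50, C_total=7.00, V=4.36; Q4=8.71, Q1=21.79; dissipated=11.429
Total dissipated: 137.745 μJ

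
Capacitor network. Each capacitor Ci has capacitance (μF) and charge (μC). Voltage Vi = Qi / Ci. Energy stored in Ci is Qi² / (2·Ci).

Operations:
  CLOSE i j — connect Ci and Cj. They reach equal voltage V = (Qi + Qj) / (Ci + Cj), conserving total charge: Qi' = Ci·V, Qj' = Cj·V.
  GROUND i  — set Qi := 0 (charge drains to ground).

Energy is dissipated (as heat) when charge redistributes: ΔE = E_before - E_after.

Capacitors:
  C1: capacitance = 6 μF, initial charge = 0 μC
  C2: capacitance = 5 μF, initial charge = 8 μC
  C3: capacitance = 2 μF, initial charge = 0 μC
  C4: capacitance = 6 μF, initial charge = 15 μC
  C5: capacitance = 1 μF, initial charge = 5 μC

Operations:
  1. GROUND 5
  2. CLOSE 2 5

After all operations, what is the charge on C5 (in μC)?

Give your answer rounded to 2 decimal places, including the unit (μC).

Answer: 1.33 μC

Derivation:
Initial: C1(6μF, Q=0μC, V=0.00V), C2(5μF, Q=8μC, V=1.60V), C3(2μF, Q=0μC, V=0.00V), C4(6μF, Q=15μC, V=2.50V), C5(1μF, Q=5μC, V=5.00V)
Op 1: GROUND 5: Q5=0; energy lost=12.500
Op 2: CLOSE 2-5: Q_total=8.00, C_total=6.00, V=1.33; Q2=6.67, Q5=1.33; dissipated=1.067
Final charges: Q1=0.00, Q2=6.67, Q3=0.00, Q4=15.00, Q5=1.33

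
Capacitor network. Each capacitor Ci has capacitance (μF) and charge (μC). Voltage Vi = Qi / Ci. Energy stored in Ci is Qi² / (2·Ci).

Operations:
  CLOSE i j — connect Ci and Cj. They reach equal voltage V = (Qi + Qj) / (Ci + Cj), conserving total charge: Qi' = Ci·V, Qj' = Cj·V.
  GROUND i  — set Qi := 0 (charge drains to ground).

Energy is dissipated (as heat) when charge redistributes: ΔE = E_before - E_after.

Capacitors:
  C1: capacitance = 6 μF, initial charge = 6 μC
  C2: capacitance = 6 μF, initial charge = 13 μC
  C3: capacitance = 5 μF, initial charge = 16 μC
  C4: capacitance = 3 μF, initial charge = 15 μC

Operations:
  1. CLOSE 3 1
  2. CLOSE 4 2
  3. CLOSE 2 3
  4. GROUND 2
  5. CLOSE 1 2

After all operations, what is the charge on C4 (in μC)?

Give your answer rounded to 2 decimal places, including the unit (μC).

Initial: C1(6μF, Q=6μC, V=1.00V), C2(6μF, Q=13μC, V=2.17V), C3(5μF, Q=16μC, V=3.20V), C4(3μF, Q=15μC, V=5.00V)
Op 1: CLOSE 3-1: Q_total=22.00, C_total=11.00, V=2.00; Q3=10.00, Q1=12.00; dissipated=6.600
Op 2: CLOSE 4-2: Q_total=28.00, C_total=9.00, V=3.11; Q4=9.33, Q2=18.67; dissipated=8.028
Op 3: CLOSE 2-3: Q_total=28.67, C_total=11.00, V=2.61; Q2=15.64, Q3=13.03; dissipated=1.684
Op 4: GROUND 2: Q2=0; energy lost=20.375
Op 5: CLOSE 1-2: Q_total=12.00, C_total=12.00, V=1.00; Q1=6.00, Q2=6.00; dissipated=6.000
Final charges: Q1=6.00, Q2=6.00, Q3=13.03, Q4=9.33

Answer: 9.33 μC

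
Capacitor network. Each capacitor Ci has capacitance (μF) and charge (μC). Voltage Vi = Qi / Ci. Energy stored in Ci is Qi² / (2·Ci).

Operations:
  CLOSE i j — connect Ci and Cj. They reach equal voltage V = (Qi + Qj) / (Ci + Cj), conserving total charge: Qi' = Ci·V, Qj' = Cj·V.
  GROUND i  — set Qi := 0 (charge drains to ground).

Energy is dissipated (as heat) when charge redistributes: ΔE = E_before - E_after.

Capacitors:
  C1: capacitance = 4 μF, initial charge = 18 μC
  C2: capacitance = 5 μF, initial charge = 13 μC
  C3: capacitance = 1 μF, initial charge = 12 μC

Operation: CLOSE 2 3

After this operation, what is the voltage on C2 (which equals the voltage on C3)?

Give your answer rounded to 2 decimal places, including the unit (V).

Answer: 4.17 V

Derivation:
Initial: C1(4μF, Q=18μC, V=4.50V), C2(5μF, Q=13μC, V=2.60V), C3(1μF, Q=12μC, V=12.00V)
Op 1: CLOSE 2-3: Q_total=25.00, C_total=6.00, V=4.17; Q2=20.83, Q3=4.17; dissipated=36.817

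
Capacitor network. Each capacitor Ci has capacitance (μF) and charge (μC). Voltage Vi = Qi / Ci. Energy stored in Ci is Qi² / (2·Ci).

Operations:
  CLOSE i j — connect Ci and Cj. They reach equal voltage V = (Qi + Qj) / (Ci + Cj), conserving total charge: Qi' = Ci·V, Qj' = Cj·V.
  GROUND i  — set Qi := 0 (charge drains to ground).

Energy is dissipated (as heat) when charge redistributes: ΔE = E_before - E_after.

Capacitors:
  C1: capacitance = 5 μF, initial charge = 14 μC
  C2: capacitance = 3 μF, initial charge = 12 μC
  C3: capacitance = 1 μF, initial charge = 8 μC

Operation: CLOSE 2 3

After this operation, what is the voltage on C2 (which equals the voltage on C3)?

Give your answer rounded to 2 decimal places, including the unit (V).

Initial: C1(5μF, Q=14μC, V=2.80V), C2(3μF, Q=12μC, V=4.00V), C3(1μF, Q=8μC, V=8.00V)
Op 1: CLOSE 2-3: Q_total=20.00, C_total=4.00, V=5.00; Q2=15.00, Q3=5.00; dissipated=6.000

Answer: 5.00 V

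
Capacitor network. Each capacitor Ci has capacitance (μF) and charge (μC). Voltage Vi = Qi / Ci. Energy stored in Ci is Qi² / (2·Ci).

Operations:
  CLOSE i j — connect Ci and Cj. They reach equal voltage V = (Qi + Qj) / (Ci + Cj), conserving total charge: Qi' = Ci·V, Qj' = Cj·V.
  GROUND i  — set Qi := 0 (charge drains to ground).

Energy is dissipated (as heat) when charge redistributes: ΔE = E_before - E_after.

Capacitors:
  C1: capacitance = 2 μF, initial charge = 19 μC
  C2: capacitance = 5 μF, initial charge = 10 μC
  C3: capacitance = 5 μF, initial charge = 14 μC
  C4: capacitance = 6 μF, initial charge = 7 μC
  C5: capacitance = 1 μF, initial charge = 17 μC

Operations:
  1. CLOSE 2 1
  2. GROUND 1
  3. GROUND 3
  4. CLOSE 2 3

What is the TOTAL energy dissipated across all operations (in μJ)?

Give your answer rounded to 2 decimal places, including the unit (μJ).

Initial: C1(2μF, Q=19μC, V=9.50V), C2(5μF, Q=10μC, V=2.00V), C3(5μF, Q=14μC, V=2.80V), C4(6μF, Q=7μC, V=1.17V), C5(1μF, Q=17μC, V=17.00V)
Op 1: CLOSE 2-1: Q_total=29.00, C_total=7.00, V=4.14; Q2=20.71, Q1=8.29; dissipated=40.179
Op 2: GROUND 1: Q1=0; energy lost=17.163
Op 3: GROUND 3: Q3=0; energy lost=19.600
Op 4: CLOSE 2-3: Q_total=20.71, C_total=10.00, V=2.07; Q2=10.36, Q3=10.36; dissipated=21.454
Total dissipated: 98.396 μJ

Answer: 98.40 μJ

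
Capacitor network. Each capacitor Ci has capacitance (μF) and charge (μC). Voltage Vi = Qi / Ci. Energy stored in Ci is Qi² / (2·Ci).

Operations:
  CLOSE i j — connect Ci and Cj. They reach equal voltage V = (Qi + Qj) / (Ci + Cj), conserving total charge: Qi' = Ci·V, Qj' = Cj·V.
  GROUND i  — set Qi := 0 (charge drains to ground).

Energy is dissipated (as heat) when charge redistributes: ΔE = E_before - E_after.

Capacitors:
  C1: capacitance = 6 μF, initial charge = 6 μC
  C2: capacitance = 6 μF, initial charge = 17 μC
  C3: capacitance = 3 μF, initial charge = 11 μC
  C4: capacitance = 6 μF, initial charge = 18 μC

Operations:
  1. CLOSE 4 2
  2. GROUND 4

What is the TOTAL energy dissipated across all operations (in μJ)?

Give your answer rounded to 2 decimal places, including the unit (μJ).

Answer: 25.56 μJ

Derivation:
Initial: C1(6μF, Q=6μC, V=1.00V), C2(6μF, Q=17μC, V=2.83V), C3(3μF, Q=11μC, V=3.67V), C4(6μF, Q=18μC, V=3.00V)
Op 1: CLOSE 4-2: Q_total=35.00, C_total=12.00, V=2.92; Q4=17.50, Q2=17.50; dissipated=0.042
Op 2: GROUND 4: Q4=0; energy lost=25.521
Total dissipated: 25.562 μJ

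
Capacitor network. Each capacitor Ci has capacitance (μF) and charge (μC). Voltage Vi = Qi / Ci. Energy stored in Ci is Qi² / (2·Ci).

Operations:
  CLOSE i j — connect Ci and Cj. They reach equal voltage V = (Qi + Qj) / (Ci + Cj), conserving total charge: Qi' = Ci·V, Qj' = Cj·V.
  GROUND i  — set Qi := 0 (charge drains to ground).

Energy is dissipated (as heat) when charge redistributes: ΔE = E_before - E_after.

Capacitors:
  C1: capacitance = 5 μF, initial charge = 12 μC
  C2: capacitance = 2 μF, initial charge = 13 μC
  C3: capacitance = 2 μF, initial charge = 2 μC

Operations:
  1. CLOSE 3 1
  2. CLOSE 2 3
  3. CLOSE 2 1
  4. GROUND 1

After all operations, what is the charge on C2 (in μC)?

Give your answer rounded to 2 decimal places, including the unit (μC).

Initial: C1(5μF, Q=12μC, V=2.40V), C2(2μF, Q=13μC, V=6.50V), C3(2μF, Q=2μC, V=1.00V)
Op 1: CLOSE 3-1: Q_total=14.00, C_total=7.00, V=2.00; Q3=4.00, Q1=10.00; dissipated=1.400
Op 2: CLOSE 2-3: Q_total=17.00, C_total=4.00, V=4.25; Q2=8.50, Q3=8.50; dissipated=10.125
Op 3: CLOSE 2-1: Q_total=18.50, C_total=7.00, V=2.64; Q2=5.29, Q1=13.21; dissipated=3.616
Op 4: GROUND 1: Q1=0; energy lost=17.462
Final charges: Q1=0.00, Q2=5.29, Q3=8.50

Answer: 5.29 μC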